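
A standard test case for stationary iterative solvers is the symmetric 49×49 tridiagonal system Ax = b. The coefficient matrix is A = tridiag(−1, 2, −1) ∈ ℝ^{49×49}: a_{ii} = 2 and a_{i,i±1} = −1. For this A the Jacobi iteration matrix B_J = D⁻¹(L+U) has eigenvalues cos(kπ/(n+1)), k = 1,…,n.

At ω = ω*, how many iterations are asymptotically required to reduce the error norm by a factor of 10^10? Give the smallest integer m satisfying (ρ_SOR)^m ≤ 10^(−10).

m = 184

n=49: λ(B_J) = 1 − λ(A)/2 = cos(kπ/50); k=1 gives ρ_J = 0.9980267.
√(1−ρ_J²) = |sin(π/50)| = 0.0627905
So ω* = 2/1.0627905 = 1.8818384 (Young).
Hence ρ(B_{ω*}) = 1.8818384 − 1 = 0.8818384.
m ≥ 10·ln10 / (−ln 0.8818384) = 183.114; smallest integer m = 184.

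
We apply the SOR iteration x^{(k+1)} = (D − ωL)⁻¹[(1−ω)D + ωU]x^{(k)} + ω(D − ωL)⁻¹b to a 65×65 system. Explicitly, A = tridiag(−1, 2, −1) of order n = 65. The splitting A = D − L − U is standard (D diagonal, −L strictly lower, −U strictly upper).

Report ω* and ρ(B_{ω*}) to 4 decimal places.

ω* = 1.9092, ρ_SOR = 0.9092

With n=65, ρ(Jacobi) = cos(π/66) = 0.9989.
1 − cos²(π/66) = sin²(π/66) ⇒ √(1−ρ_J²) = sin(π/66) = 0.04758.
ω* = 2/(1 + 0.04758) = 2/1.04758 = 1.9092.
ρ_SOR = ω* − 1 ≈ 0.9092.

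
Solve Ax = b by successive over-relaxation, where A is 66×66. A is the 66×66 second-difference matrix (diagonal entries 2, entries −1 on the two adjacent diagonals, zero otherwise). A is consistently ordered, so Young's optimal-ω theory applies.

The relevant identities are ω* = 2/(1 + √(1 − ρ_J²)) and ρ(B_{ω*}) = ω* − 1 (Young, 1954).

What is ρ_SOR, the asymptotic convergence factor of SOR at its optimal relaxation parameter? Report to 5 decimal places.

ρ_SOR = 0.91045

½·tridiag(1,0,1) at n=66: λ_k = cos(kπ/67); max |λ| at k=1 ⇒ ρ_J = cos(π/67) ≈ 0.99890.
√(1 − cos²(π/67)) = sin(π/67) ≈ 0.046872.
ω* = 2/(1+0.046872) = 1.91045
At ω = 1.91045 every |λ(B_ω)| = ω−1, so ρ_SOR = 0.91045.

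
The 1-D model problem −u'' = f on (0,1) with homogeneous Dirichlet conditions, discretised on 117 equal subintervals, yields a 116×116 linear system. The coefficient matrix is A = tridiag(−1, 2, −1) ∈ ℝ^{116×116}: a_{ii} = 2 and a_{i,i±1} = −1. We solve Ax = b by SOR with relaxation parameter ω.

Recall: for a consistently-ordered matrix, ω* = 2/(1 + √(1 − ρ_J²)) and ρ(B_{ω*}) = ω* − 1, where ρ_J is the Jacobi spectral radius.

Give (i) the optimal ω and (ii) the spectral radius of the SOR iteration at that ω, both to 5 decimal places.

ω* = 1.94771, ρ_SOR = 0.94771

½·tridiag(1,0,1) at n=116: λ_k = cos(kπ/117); max |λ| at k=1 ⇒ ρ_J = cos(π/117) ≈ 0.99964.
1 − cos²(π/117) = sin²(π/117) ⇒ √(1−ρ_J²) = sin(π/117) = 0.026848.
ω* = 2 / (1 + 0.026848) = 2 / 1.026848 ≈ 1.94771.
[ρ_SOR] ω* − 1 = 0.94771.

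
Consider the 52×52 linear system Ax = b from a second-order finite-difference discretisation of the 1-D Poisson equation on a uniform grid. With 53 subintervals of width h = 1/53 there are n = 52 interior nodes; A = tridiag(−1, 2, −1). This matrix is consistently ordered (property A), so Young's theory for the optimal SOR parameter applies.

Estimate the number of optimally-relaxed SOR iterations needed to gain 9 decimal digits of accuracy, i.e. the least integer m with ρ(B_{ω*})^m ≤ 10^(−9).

n=52: λ(B_J) = 1 − λ(A)/2 = cos(kπ/53); k=1 gives ρ_J = 0.9982437.
root = sin(π/53) = 0.0592406  (since 1−cos² = sin²).
ω* = 2/(1+0.0592406) = 1.8881451
ρ(B_{ω*}) = ω*−1 = 0.8881451
m ≥ 9·ln10 / (−ln 0.8881451) = 174.703; smallest integer m = 175.

m = 175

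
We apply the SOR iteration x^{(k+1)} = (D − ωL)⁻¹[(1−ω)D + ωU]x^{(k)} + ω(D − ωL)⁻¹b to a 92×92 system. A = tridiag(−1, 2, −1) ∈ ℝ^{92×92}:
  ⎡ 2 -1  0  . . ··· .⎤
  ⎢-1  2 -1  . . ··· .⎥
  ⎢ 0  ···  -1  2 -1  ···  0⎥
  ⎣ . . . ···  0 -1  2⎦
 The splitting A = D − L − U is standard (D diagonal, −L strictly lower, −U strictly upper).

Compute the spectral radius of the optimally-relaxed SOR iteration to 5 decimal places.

ρ_SOR = 0.93466

spectrum of D⁻¹(L+U) = {cos(kπ/93) : 1≤k≤92}; ρ_J = cos(π/93) = 0.99943.
√(1 − cos²(π/93)) = sin(π/93) ≈ 0.033774.
So ω* = 2/1.033774 = 1.93466 (Young).
Hence ρ(B_{ω*}) = 1.93466 − 1 = 0.93466.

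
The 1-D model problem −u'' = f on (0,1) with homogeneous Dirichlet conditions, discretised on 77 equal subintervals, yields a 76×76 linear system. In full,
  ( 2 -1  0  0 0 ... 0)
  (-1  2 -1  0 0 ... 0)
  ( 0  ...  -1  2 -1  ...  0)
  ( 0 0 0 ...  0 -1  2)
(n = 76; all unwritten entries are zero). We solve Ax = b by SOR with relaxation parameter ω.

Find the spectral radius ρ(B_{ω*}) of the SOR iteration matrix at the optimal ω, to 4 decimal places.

ρ_SOR = 0.9216

ρ_J = max_k |cos(kπ/77)| = cos(π/77) = 0.9992
root = sin(π/77) = 0.04079  (since 1−cos² = sin²).
So ω* = 2/1.04079 = 1.9216 (Young).
ρ_SOR = ω* − 1 = 1.9216 − 1 = 0.9216.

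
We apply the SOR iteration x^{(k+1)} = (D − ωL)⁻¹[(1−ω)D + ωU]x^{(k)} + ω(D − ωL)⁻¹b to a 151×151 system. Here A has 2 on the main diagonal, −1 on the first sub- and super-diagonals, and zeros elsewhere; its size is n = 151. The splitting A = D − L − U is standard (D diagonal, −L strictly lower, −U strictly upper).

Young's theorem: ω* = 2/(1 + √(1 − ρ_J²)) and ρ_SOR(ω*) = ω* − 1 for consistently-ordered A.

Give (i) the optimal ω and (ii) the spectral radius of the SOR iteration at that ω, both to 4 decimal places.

ω* = 1.9595, ρ_SOR = 0.9595

B_J for the 151×151 system has eigenvalues cos(kπ/152); ρ_J = cos(π/152) = 0.9998.
√(1 − cos²(π/152)) = sin(π/152) ≈ 0.02067.
Then 2/(1+√(1−ρ_J²)) = 2/(1+0.02067); ω* = 2/1.02067 = 1.9595.
ρ_SOR = ω* − 1 = 1.9595 − 1 = 0.9595.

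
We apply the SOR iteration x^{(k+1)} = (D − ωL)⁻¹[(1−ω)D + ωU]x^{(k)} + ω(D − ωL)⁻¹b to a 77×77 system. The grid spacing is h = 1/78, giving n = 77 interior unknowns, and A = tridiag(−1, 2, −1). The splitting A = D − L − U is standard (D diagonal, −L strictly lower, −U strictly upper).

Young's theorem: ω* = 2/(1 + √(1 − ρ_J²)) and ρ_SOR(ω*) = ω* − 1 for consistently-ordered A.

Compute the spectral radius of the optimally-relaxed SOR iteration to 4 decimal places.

spectrum of D⁻¹(L+U) = {cos(kπ/78) : 1≤k≤77}; ρ_J = cos(π/78) = 0.9992.
√(1−ρ_J²) = |sin(π/78)| = 0.04027
So ω* = 2/1.04027 = 1.9226 (Young).
ρ_SOR = ω* − 1 ≈ 0.9226.

ρ_SOR = 0.9226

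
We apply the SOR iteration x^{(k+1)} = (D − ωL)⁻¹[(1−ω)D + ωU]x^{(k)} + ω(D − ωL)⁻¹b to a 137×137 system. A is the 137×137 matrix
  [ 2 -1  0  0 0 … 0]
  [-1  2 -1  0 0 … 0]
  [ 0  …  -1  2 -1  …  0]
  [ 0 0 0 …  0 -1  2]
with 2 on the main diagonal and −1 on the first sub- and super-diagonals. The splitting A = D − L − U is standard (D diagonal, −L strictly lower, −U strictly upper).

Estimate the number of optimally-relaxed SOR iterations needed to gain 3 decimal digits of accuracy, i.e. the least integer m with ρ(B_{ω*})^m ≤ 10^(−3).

m = 152

[ρ_J] n=137: ρ(B_J) = cos(π/(n+1)) = cos(π/138) = 0.9997409.
√(1 − cos²(π/138)) = sin(π/138) ≈ 0.0227632.
ω* = 2 / (1 + 0.0227632) = 2 / 1.0227632 ≈ 1.9554869.
ρ_SOR = ω* − 1 = 1.9554869 − 1 = 0.9554869.
Need (0.9554869)^m ≤ 10^(−3): m ≥ 3·ln10/|ln 0.9554869| = 6.90776/0.0455342 = 151.705 ⇒ m = 152.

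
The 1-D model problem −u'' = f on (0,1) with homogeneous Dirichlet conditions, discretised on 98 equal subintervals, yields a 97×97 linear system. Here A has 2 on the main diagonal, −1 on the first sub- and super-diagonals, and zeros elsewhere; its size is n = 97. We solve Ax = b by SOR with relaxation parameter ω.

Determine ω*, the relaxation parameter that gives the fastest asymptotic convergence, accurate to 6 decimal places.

ρ_J = max_k |cos(kπ/98)| = cos(π/98) = 0.999486
root = sin(π/98) = 0.0320516  (since 1−cos² = sin²).
ω* = 2 / (1 + 0.0320516) = 2 / 1.0320516 ≈ 1.937888.
Hence ρ(B_{ω*}) = 1.937888 − 1 = 0.937888.

ω* = 1.937888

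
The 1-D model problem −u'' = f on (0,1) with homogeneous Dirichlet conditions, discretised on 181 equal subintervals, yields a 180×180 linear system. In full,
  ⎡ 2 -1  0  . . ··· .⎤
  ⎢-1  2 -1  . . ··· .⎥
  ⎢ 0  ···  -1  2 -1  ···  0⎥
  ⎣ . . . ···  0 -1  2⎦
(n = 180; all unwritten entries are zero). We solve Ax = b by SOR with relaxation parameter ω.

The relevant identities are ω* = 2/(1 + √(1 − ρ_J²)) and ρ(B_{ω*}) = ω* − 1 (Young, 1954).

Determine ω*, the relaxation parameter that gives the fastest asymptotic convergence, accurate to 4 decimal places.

ρ_J = max_k |cos(kπ/181)| = cos(π/181) = 0.9998
√(1 − cos²(π/181)) = sin(π/181) ≈ 0.01736.
ω* = 2/(1+0.01736) = 1.9659
ρ_SOR = ω* − 1 ≈ 0.9659.

ω* = 1.9659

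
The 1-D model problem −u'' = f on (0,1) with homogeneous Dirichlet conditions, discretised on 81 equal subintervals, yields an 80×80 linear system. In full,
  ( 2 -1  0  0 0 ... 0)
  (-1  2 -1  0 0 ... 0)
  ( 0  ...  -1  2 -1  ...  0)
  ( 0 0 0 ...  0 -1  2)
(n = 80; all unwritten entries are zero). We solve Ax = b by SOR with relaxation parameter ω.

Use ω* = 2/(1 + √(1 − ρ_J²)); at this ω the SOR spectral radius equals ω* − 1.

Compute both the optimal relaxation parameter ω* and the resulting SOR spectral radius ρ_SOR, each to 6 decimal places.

ω* = 1.925344, ρ_SOR = 0.925344

ρ_J = max_k |cos(kπ/81)| = cos(π/81) = 0.999248
root = sin(π/81) = 0.0387754  (since 1−cos² = sin²).
So ω* = 2/1.0387754 = 1.925344 (Young).
Hence ρ(B_{ω*}) = 1.925344 − 1 = 0.925344.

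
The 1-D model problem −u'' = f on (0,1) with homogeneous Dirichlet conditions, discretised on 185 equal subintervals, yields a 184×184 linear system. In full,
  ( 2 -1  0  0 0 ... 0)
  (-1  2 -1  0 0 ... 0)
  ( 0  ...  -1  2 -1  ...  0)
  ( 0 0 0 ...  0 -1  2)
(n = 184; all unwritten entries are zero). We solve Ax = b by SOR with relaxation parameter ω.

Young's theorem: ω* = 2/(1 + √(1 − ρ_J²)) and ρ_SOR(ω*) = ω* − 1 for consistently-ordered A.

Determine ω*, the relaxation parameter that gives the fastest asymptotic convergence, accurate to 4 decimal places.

ω* = 1.9666

n=184: λ(B_J) = 1 − λ(A)/2 = cos(kπ/185); k=1 gives ρ_J = 0.9999.
1 − cos²(π/185) = sin²(π/185) ⇒ √(1−ρ_J²) = sin(π/185) = 0.01698.
Then 2/(1+√(1−ρ_J²)) = 2/(1+0.01698); ω* = 2/1.01698 = 1.9666.
ρ_SOR = ω* − 1 = 1.9666 − 1 = 0.9666.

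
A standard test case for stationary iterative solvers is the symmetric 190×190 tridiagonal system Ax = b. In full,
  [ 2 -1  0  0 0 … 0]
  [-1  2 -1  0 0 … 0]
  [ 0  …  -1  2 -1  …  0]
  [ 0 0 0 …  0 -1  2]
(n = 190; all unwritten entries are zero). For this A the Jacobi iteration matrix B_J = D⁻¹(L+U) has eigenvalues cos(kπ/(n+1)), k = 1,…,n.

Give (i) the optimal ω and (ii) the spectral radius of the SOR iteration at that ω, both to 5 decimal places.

spectrum of D⁻¹(L+U) = {cos(kπ/191) : 1≤k≤190}; ρ_J = cos(π/191) = 0.99986.
√(1 − cos²(π/191)) = sin(π/191) ≈ 0.016447.
ω* = 2/(1+0.016447) = 1.96764
ρ(B_{ω*}) = ω*−1 = 0.96764

ω* = 1.96764, ρ_SOR = 0.96764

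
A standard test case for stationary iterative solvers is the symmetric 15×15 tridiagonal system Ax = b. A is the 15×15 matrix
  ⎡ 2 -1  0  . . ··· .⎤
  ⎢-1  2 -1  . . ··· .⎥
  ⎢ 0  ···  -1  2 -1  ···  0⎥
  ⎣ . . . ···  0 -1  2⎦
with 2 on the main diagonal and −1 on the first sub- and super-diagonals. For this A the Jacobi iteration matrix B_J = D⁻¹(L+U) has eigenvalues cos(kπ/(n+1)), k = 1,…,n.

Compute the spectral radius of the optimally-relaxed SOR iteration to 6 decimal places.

ρ_SOR = 0.673514

½·tridiag(1,0,1) at n=15: λ_k = cos(kπ/16); max |λ| at k=1 ⇒ ρ_J = cos(π/16) ≈ 0.980785.
1 − cos²(π/16) = sin²(π/16) ⇒ √(1−ρ_J²) = sin(π/16) = 0.1950903.
ω* = 2 / (1 + 0.1950903) = 2 / 1.1950903 ≈ 1.673514.
At ω = 1.673514 every |λ(B_ω)| = ω−1, so ρ_SOR = 0.673514.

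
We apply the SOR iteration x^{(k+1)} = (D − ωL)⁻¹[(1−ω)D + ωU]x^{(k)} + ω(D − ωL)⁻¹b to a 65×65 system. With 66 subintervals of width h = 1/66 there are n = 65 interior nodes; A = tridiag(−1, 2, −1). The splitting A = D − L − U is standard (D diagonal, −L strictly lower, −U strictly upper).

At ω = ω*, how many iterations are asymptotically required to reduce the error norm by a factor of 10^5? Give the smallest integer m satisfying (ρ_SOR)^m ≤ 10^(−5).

B_J for the 65×65 system has eigenvalues cos(kπ/66); ρ_J = cos(π/66) = 0.9988673.
1 − cos²(π/66) = sin²(π/66) ⇒ √(1−ρ_J²) = sin(π/66) = 0.0475819.
ω* = 2/(1+0.0475819) = 1.9091586
and ρ(B_{ω*}) = 1.9091586 − 1 = 0.9091586.
ρ_SOR^m ≤ 10^(−5) ⇔ m ≥ 5·ln10/(−ln 0.9091586) = 11.5129/0.0952357 = 120.888; m = ⌈120.888⌉ = 121.

m = 121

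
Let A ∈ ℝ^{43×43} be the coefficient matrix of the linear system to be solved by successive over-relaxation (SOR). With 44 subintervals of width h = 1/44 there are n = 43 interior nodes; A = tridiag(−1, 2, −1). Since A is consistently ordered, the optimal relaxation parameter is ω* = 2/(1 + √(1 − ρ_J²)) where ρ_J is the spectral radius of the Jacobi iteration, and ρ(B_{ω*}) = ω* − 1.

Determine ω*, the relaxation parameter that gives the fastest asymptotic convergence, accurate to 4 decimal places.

B_J for the 43×43 system has eigenvalues cos(kπ/44); ρ_J = cos(π/44) = 0.9975.
√(1−ρ_J²) = |sin(π/44)| = 0.07134
[ω*] 2 ÷ (1 + 0.07134) = 2 ÷ 1.07134 = 1.8668.
ρ_SOR = ω* − 1 = 1.8668 − 1 = 0.8668.

ω* = 1.8668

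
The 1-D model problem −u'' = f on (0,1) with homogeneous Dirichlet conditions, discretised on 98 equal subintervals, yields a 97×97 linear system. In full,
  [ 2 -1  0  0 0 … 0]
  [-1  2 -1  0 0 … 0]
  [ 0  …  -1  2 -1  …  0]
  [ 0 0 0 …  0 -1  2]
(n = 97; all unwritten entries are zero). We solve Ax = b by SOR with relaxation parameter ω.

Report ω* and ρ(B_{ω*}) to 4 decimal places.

ω* = 1.9379, ρ_SOR = 0.9379

ρ_J = max_k |cos(kπ/98)| = cos(π/98) = 0.9995
√(1−ρ_J²) = |sin(π/98)| = 0.03205
[ω*] 2 ÷ (1 + 0.03205) = 2 ÷ 1.03205 = 1.9379.
ρ_SOR = ω* − 1 = 1.9379 − 1 = 0.9379.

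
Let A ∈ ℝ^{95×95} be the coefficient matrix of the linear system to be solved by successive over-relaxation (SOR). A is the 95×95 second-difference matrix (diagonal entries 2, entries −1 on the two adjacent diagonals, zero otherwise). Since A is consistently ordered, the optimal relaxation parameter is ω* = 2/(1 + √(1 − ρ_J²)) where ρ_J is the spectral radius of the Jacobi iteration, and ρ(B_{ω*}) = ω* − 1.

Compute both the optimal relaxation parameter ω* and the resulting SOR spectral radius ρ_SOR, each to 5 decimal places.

ω* = 1.93664, ρ_SOR = 0.93664

½·tridiag(1,0,1) at n=95: λ_k = cos(kπ/96); max |λ| at k=1 ⇒ ρ_J = cos(π/96) ≈ 0.99946.
√(1−ρ_J²) simplifies to sin(π/96) = 0.032719.
ω* = 2 / (1 + 0.032719) = 2 / 1.032719 ≈ 1.93664.
and ρ(B_{ω*}) = 1.93664 − 1 = 0.93664.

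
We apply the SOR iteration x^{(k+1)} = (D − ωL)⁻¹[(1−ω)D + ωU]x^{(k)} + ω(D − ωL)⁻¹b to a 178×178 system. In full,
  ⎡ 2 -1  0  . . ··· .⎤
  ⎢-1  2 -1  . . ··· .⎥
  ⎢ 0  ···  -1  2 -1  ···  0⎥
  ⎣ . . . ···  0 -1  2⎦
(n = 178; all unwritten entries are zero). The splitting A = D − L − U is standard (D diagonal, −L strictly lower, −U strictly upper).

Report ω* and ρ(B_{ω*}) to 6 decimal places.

ω* = 1.965506, ρ_SOR = 0.965506

With n=178, ρ(Jacobi) = cos(π/179) = 0.999846.
1 − cos²(π/179) = sin²(π/179) ⇒ √(1−ρ_J²) = sin(π/179) = 0.0175499.
Young: ω* = 2/(1+√(1−ρ_J²)) = 2/(1+0.0175499) = 2/1.0175499 = 1.965506.
ρ_SOR = ω* − 1 = 1.965506 − 1 = 0.965506.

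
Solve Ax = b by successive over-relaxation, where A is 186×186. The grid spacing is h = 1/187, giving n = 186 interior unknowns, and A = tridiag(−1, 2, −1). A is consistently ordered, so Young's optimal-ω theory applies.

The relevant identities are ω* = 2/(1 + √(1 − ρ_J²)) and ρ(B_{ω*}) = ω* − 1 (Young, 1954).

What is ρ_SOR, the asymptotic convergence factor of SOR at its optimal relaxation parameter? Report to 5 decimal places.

ρ_SOR = 0.96696

ρ_J = max_k |cos(kπ/187)| = cos(π/187) = 0.99986
√(1−ρ_J²) = |sin(π/187)| = 0.016799
ω* = 2 / (1 + 0.016799) = 2 / 1.016799 ≈ 1.96696.
At ω = 1.96696 every |λ(B_ω)| = ω−1, so ρ_SOR = 0.96696.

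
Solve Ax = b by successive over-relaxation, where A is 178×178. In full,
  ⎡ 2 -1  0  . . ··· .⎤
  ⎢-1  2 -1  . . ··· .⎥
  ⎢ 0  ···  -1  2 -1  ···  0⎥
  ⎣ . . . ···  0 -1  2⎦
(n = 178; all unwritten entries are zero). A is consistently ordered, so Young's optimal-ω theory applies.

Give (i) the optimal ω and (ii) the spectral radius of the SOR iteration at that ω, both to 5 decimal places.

ω* = 1.96551, ρ_SOR = 0.96551

½·tridiag(1,0,1) at n=178: λ_k = cos(kπ/179); max |λ| at k=1 ⇒ ρ_J = cos(π/179) ≈ 0.99985.
1 − cos²(π/179) = sin²(π/179) ⇒ √(1−ρ_J²) = sin(π/179) = 0.017550.
So ω* = 2/1.017550 = 1.96551 (Young).
ρ(B_{ω*}) = ω*−1 = 0.96551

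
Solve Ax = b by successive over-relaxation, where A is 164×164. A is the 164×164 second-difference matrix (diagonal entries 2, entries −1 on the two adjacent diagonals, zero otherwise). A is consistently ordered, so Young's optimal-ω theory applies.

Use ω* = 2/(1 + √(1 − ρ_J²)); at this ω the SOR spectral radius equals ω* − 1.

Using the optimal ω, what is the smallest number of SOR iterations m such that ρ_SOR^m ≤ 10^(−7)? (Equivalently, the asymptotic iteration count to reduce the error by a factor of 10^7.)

B_J for the 164×164 system has eigenvalues cos(kπ/165); ρ_J = cos(π/165) = 0.9998187.
root = sin(π/165) = 0.0190388  (since 1−cos² = sin²).
So ω* = 2/1.0190388 = 1.9626338 (Young).
ρ_SOR = ω* − 1 = 1.9626338 − 1 = 0.9626338.
m ≥ 7·ln10 / (−ln 0.9626338) = 423.245; smallest integer m = 424.

m = 424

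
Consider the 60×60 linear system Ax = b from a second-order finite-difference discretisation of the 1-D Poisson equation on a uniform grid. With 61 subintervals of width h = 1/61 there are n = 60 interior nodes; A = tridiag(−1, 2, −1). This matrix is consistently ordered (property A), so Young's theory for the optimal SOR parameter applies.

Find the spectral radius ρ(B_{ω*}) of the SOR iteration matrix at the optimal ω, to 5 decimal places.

½·tridiag(1,0,1) at n=60: λ_k = cos(kπ/61); max |λ| at k=1 ⇒ ρ_J = cos(π/61) ≈ 0.99867.
√(1−ρ_J²) = |sin(π/61)| = 0.051479
[ω*] 2 ÷ (1 + 0.051479) = 2 ÷ 1.051479 = 1.90208.
and ρ(B_{ω*}) = 1.90208 − 1 = 0.90208.

ρ_SOR = 0.90208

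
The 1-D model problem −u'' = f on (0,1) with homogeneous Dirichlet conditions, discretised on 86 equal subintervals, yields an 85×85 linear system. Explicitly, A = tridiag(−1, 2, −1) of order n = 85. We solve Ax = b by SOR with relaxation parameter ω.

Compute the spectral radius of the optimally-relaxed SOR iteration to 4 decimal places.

ρ_SOR = 0.9295

[ρ_J] n=85: ρ(B_J) = cos(π/(n+1)) = cos(π/86) = 0.9993.
root = sin(π/86) = 0.03652  (since 1−cos² = sin²).
ω* = 2 / (1 + 0.03652) = 2 / 1.03652 ≈ 1.9295.
Hence ρ(B_{ω*}) = 1.9295 − 1 = 0.9295.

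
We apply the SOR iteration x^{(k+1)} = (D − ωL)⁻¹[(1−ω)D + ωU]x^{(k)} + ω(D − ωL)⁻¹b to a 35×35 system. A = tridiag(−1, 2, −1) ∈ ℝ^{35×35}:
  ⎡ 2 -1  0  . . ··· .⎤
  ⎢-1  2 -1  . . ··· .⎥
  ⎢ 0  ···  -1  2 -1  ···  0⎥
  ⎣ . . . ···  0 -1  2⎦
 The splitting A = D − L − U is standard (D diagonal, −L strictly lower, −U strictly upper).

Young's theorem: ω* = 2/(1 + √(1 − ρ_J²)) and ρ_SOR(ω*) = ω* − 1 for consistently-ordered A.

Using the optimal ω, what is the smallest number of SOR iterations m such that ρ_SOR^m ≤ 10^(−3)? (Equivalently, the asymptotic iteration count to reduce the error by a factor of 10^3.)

m = 40

½·tridiag(1,0,1) at n=35: λ_k = cos(kπ/36); max |λ| at k=1 ⇒ ρ_J = cos(π/36) ≈ 0.9961947.
√(1 − cos²(π/36)) = sin(π/36) ≈ 0.0871557.
ω* = 2/(1 + 0.0871557) = 2/1.0871557 = 1.8396629.
ρ(B_{ω*}) = ω*−1 = 0.8396629
(0.8396629)^m ≤ 10^{−3}  ⇒  m·ln(0.8396629) ≤ −3·ln10  ⇒  m ≥ 39.528  ⇒  m = 40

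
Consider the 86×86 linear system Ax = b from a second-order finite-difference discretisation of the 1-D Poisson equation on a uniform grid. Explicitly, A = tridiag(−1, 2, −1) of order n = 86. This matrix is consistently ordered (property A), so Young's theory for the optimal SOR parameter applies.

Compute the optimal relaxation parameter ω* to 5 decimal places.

[ρ_J] n=86: ρ(B_J) = cos(π/(n+1)) = cos(π/87) = 0.99935.
√(1−ρ_J²) = |sin(π/87)| = 0.036102
Young: ω* = 2/(1+√(1−ρ_J²)) = 2/(1+0.036102) = 2/1.036102 = 1.93031.
At ω = 1.93031 every |λ(B_ω)| = ω−1, so ρ_SOR = 0.93031.

ω* = 1.93031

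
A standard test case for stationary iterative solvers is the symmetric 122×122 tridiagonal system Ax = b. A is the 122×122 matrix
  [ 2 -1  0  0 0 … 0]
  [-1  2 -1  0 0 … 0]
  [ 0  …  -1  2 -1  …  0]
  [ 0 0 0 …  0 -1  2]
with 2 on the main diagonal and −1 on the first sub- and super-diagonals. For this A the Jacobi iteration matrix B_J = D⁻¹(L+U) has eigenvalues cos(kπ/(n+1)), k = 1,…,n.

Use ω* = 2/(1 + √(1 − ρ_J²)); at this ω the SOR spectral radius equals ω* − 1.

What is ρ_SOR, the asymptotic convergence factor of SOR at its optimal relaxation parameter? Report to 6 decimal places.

With n=122, ρ(Jacobi) = cos(π/123) = 0.999674.
√(1−ρ_J²) = |sin(π/123)| = 0.0255386
Then 2/(1+√(1−ρ_J²)) = 2/(1+0.0255386); ω* = 2/1.0255386 = 1.950195.
Hence ρ(B_{ω*}) = 1.950195 − 1 = 0.950195.

ρ_SOR = 0.950195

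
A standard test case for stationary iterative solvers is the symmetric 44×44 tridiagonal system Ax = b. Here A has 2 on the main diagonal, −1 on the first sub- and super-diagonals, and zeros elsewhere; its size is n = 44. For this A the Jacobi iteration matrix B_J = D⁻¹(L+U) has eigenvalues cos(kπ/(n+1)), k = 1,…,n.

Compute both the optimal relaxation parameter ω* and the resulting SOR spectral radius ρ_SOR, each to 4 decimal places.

ω* = 1.8696, ρ_SOR = 0.8696

n=44: λ(B_J) = 1 − λ(A)/2 = cos(kπ/45); k=1 gives ρ_J = 0.9976.
1 − cos²(π/45) = sin²(π/45) ⇒ √(1−ρ_J²) = sin(π/45) = 0.06976.
ω* = 2 / (1 + 0.06976) = 2 / 1.06976 ≈ 1.8696.
At ω = 1.8696 every |λ(B_ω)| = ω−1, so ρ_SOR = 0.8696.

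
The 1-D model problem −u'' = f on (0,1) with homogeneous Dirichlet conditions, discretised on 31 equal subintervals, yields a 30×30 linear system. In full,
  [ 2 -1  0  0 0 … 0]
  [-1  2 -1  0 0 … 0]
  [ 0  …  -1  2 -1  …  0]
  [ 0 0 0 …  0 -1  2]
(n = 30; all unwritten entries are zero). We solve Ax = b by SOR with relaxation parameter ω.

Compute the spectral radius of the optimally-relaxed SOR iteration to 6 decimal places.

ρ_SOR = 0.816253

B_J for the 30×30 system has eigenvalues cos(kπ/31); ρ_J = cos(π/31) = 0.994869.
√(1−ρ_J²) simplifies to sin(π/31) = 0.1011683.
ω* = 2 / (1 + 0.1011683) = 2 / 1.1011683 ≈ 1.816253.
and ρ(B_{ω*}) = 1.816253 − 1 = 0.816253.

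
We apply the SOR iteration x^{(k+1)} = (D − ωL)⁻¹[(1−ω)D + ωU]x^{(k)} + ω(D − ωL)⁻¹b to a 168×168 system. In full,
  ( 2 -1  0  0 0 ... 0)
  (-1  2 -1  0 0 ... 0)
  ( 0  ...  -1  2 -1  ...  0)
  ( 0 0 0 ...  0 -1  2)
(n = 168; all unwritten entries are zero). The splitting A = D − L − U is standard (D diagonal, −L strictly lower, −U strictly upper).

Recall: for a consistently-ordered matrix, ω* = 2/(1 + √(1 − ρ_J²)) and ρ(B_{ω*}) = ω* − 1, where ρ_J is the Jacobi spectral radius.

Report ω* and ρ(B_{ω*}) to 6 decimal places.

ω* = 1.963502, ρ_SOR = 0.963502

[ρ_J] n=168: ρ(B_J) = cos(π/(n+1)) = cos(π/169) = 0.999827.
√(1−ρ_J²) simplifies to sin(π/169) = 0.0185882.
ω* = 2/(1+0.0185882) = 1.963502
ρ_SOR = ω* − 1 = 1.963502 − 1 = 0.963502.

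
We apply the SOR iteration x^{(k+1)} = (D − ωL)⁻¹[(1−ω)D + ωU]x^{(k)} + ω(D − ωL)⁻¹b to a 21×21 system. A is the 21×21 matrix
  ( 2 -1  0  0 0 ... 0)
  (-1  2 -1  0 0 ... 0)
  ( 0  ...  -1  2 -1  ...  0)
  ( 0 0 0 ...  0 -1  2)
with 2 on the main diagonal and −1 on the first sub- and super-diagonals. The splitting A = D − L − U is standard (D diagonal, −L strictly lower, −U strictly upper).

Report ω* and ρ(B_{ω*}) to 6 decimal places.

ω* = 1.750831, ρ_SOR = 0.750831

spectrum of D⁻¹(L+U) = {cos(kπ/22) : 1≤k≤21}; ρ_J = cos(π/22) = 0.989821.
root = sin(π/22) = 0.1423148  (since 1−cos² = sin²).
ω* = 2/(1+0.1423148) = 1.750831
Hence ρ(B_{ω*}) = 1.750831 − 1 = 0.750831.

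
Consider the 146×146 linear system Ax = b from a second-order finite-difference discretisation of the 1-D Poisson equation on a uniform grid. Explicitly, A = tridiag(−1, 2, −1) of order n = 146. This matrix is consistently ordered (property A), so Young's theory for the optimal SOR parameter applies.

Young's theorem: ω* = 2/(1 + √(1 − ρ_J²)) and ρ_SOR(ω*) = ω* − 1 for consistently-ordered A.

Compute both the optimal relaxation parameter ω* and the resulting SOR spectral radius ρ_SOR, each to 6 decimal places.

ω* = 1.958155, ρ_SOR = 0.958155

spectrum of D⁻¹(L+U) = {cos(kπ/147) : 1≤k≤146}; ρ_J = cos(π/147) = 0.999772.
√(1−ρ_J²) = |sin(π/147)| = 0.0213698
So ω* = 2/1.0213698 = 1.958155 (Young).
At ω = 1.958155 every |λ(B_ω)| = ω−1, so ρ_SOR = 0.958155.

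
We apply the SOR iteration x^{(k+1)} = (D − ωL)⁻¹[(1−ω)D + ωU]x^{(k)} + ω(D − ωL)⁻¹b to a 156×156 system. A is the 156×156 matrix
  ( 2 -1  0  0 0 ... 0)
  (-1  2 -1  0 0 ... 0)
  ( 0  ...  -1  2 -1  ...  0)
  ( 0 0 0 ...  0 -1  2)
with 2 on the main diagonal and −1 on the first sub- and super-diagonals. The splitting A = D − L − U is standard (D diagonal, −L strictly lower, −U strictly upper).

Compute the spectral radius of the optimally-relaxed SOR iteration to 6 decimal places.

With n=156, ρ(Jacobi) = cos(π/157) = 0.999800.
1 − cos²(π/157) = sin²(π/157) ⇒ √(1−ρ_J²) = sin(π/157) = 0.0200088.
Then 2/(1+√(1−ρ_J²)) = 2/(1+0.0200088); ω* = 2/1.0200088 = 1.960767.
and ρ(B_{ω*}) = 1.960767 − 1 = 0.960767.

ρ_SOR = 0.960767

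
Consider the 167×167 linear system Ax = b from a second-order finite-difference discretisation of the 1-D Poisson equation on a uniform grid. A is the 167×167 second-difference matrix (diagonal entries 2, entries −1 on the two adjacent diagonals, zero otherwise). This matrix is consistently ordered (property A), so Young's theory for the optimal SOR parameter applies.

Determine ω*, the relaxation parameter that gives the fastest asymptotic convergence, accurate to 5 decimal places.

ω* = 1.96329

½·tridiag(1,0,1) at n=167: λ_k = cos(kπ/168); max |λ| at k=1 ⇒ ρ_J = cos(π/168) ≈ 0.99983.
1 − cos²(π/168) = sin²(π/168) ⇒ √(1−ρ_J²) = sin(π/168) = 0.018699.
So ω* = 2/1.018699 = 1.96329 (Young).
[ρ_SOR] ω* − 1 = 0.96329.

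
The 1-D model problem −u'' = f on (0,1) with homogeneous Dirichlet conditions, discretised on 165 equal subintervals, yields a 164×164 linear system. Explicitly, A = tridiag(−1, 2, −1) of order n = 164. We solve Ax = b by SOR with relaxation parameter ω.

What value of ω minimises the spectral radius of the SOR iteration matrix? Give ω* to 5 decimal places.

ω* = 1.96263

½·tridiag(1,0,1) at n=164: λ_k = cos(kπ/165); max |λ| at k=1 ⇒ ρ_J = cos(π/165) ≈ 0.99982.
root = sin(π/165) = 0.019039  (since 1−cos² = sin²).
ω* = 2 / (1 + 0.019039) = 2 / 1.019039 ≈ 1.96263.
Hence ρ(B_{ω*}) = 1.96263 − 1 = 0.96263.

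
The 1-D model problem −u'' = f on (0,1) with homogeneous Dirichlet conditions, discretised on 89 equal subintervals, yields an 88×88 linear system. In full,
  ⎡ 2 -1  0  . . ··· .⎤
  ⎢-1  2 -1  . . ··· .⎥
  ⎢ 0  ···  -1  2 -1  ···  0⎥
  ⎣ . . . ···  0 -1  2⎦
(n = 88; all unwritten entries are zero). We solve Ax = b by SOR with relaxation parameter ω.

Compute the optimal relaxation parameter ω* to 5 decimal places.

B_J for the 88×88 system has eigenvalues cos(kπ/89); ρ_J = cos(π/89) = 0.99938.
1 − cos²(π/89) = sin²(π/89) ⇒ √(1−ρ_J²) = sin(π/89) = 0.035291.
Young: ω* = 2/(1+√(1−ρ_J²)) = 2/(1+0.035291) = 2/1.035291 = 1.93182.
ρ(B_{ω*}) = ω*−1 = 0.93182

ω* = 1.93182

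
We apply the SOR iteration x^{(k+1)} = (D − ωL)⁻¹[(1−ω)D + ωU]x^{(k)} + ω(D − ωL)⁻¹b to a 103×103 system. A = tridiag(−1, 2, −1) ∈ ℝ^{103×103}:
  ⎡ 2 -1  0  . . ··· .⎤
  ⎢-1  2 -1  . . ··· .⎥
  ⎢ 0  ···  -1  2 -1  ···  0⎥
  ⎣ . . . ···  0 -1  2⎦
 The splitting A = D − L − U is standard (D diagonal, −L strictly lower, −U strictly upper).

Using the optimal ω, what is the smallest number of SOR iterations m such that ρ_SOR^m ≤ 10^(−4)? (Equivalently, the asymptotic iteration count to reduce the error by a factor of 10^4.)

m = 153

With n=103, ρ(Jacobi) = cos(π/104) = 0.9995438.
1 − cos²(π/104) = sin²(π/104) ⇒ √(1−ρ_J²) = sin(π/104) = 0.0302030.
Then 2/(1+√(1−ρ_J²)) = 2/(1+0.0302030); ω* = 2/1.0302030 = 1.9413650.
[ρ_SOR] ω* − 1 = 0.9413650.
For 4 digits: m = 4·ln10 / (−ln 0.9413650) = 9.21034/0.0604243 = 152.428; round up → m = 153.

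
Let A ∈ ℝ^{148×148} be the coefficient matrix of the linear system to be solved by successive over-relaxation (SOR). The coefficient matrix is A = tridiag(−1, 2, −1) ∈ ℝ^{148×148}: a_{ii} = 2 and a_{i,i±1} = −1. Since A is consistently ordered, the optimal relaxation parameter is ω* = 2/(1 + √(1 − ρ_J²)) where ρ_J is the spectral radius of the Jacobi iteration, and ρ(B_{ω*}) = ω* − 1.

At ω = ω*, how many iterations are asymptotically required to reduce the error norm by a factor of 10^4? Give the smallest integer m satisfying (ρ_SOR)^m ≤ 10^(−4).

m = 219

spectrum of D⁻¹(L+U) = {cos(kπ/149) : 1≤k≤148}; ρ_J = cos(π/149) = 0.9997777.
root = sin(π/149) = 0.0210830  (since 1−cos² = sin²).
ω* = 2/(1 + 0.0210830) = 2/1.0210830 = 1.9587046.
At ω = 1.9587046 every |λ(B_ω)| = ω−1, so ρ_SOR = 0.9587046.
(0.9587046)^m ≤ 10^{−4}  ⇒  m·ln(0.9587046) ≤ −4·ln10  ⇒  m ≥ 218.398  ⇒  m = 219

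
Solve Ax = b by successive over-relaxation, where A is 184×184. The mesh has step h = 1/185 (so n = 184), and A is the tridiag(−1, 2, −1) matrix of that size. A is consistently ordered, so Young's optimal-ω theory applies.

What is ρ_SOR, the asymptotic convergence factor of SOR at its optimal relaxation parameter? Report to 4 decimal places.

B_J for the 184×184 system has eigenvalues cos(kπ/185); ρ_J = cos(π/185) = 0.9999.
1 − cos²(π/185) = sin²(π/185) ⇒ √(1−ρ_J²) = sin(π/185) = 0.01698.
So ω* = 2/1.01698 = 1.9666 (Young).
ρ(B_{ω*}) = ω*−1 = 0.9666

ρ_SOR = 0.9666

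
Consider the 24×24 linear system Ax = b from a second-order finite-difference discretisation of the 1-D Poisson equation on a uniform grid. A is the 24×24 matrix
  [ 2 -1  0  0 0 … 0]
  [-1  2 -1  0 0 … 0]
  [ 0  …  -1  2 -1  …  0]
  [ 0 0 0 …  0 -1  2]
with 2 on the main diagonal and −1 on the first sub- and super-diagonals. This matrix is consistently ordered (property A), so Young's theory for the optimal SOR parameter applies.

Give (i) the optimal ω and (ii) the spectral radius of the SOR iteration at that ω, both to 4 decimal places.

[ρ_J] n=24: ρ(B_J) = cos(π/(n+1)) = cos(π/25) = 0.9921.
√(1 − cos²(π/25)) = sin(π/25) ≈ 0.12533.
Young: ω* = 2/(1+√(1−ρ_J²)) = 2/(1+0.12533) = 2/1.12533 = 1.7773.
and ρ(B_{ω*}) = 1.7773 − 1 = 0.7773.

ω* = 1.7773, ρ_SOR = 0.7773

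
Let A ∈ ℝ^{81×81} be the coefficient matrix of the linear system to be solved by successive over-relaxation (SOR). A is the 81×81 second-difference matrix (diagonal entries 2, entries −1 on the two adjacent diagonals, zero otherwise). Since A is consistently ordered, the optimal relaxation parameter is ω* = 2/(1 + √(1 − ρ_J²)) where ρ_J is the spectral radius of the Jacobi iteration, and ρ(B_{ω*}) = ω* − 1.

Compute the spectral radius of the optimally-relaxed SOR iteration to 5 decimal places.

B_J for the 81×81 system has eigenvalues cos(kπ/82); ρ_J = cos(π/82) = 0.99927.
√(1 − cos²(π/82)) = sin(π/82) ≈ 0.038303.
[ω*] 2 ÷ (1 + 0.038303) = 2 ÷ 1.038303 = 1.92622.
ρ_SOR = ω* − 1 = 1.92622 − 1 = 0.92622.

ρ_SOR = 0.92622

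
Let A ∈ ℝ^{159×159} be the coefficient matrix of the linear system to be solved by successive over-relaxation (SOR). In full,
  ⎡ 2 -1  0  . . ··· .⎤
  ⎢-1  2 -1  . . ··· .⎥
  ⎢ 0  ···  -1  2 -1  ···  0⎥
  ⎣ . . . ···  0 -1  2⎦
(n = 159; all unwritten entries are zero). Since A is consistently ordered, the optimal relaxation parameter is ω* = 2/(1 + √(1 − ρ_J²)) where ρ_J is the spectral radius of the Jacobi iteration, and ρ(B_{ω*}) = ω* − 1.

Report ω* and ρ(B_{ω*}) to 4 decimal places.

[ρ_J] n=159: ρ(B_J) = cos(π/(n+1)) = cos(π/160) = 0.9998.
root = sin(π/160) = 0.01963  (since 1−cos² = sin²).
So ω* = 2/1.01963 = 1.9615 (Young).
At ω = 1.9615 every |λ(B_ω)| = ω−1, so ρ_SOR = 0.9615.

ω* = 1.9615, ρ_SOR = 0.9615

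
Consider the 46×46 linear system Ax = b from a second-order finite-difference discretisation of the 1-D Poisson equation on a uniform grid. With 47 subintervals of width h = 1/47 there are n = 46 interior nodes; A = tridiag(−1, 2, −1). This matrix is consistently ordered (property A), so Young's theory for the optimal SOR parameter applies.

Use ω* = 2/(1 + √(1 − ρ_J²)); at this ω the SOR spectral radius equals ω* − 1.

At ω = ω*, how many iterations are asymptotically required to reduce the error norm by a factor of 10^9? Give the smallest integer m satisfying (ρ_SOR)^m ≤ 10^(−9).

n=46: λ(B_J) = 1 − λ(A)/2 = cos(kπ/47); k=1 gives ρ_J = 0.9977669.
√(1 − cos²(π/47)) = sin(π/47) ≈ 0.0667926.
Young: ω* = 2/(1+√(1−ρ_J²)) = 2/(1+0.0667926) = 2/1.0667926 = 1.8747787.
Hence ρ(B_{ω*}) = 1.8747787 − 1 = 0.8747787.
m ≥ 9·ln10 / (−ln 0.8747787) = 154.901; smallest integer m = 155.

m = 155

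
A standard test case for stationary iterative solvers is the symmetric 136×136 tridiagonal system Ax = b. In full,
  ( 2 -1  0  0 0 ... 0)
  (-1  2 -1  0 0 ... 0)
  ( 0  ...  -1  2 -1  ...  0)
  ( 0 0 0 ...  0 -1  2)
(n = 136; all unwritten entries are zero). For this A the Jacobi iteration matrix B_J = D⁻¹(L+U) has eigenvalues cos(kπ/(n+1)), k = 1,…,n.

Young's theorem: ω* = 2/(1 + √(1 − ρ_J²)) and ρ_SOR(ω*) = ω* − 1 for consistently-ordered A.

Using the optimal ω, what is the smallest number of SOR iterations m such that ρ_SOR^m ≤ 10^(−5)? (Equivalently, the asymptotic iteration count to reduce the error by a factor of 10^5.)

[ρ_J] n=136: ρ(B_J) = cos(π/(n+1)) = cos(π/137) = 0.9997371.
1 − cos²(π/137) = sin²(π/137) ⇒ √(1−ρ_J²) = sin(π/137) = 0.0229293.
ω* = 2/(1 + 0.0229293) = 2/1.0229293 = 1.9551693.
ρ(B_{ω*}) = ω*−1 = 0.9551693
ρ_SOR^m ≤ 10^(−5) ⇔ m ≥ 5·ln10/(−ln 0.9551693) = 11.5129/0.0458667 = 251.008; m = ⌈251.008⌉ = 252.

m = 252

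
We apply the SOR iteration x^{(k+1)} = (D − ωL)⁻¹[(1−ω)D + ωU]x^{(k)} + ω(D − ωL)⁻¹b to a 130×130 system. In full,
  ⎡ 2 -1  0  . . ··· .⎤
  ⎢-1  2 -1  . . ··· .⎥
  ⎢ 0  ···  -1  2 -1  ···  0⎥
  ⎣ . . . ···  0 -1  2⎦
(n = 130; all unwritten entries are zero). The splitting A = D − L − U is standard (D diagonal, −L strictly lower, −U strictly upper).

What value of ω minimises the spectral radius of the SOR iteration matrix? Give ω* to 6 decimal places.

ω* = 1.953164

With n=130, ρ(Jacobi) = cos(π/131) = 0.999712.
√(1−ρ_J²) simplifies to sin(π/131) = 0.0239793.
ω* = 2/(1+0.0239793) = 1.953164
ρ_SOR = ω* − 1 = 1.953164 − 1 = 0.953164.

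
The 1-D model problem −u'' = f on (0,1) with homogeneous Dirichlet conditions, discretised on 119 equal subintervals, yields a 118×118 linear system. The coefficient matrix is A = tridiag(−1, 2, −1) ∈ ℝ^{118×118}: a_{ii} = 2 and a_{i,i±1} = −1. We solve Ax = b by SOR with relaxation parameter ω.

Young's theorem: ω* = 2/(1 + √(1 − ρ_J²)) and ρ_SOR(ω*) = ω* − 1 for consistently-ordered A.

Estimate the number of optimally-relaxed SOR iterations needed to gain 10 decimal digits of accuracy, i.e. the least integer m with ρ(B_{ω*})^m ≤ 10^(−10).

m = 437

spectrum of D⁻¹(L+U) = {cos(kπ/119) : 1≤k≤118}; ρ_J = cos(π/119) = 0.9996515.
√(1−ρ_J²) simplifies to sin(π/119) = 0.0263969.
ω* = 2/(1 + 0.0263969) = 2/1.0263969 = 1.9485640.
[ρ_SOR] ω* − 1 = 0.9485640.
(0.9485640)^m ≤ 10^{−10}  ⇒  m·ln(0.9485640) ≤ −10·ln10  ⇒  m ≥ 436.047  ⇒  m = 437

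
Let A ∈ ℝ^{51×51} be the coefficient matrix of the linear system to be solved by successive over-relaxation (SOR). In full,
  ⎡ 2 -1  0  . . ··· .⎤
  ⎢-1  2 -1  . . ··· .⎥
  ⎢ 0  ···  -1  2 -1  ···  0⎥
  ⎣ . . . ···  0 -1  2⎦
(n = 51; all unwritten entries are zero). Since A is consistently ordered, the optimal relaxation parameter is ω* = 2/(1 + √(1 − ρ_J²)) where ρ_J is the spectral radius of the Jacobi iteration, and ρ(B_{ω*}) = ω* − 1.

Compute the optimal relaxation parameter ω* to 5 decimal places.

n=51: λ(B_J) = 1 − λ(A)/2 = cos(kπ/52); k=1 gives ρ_J = 0.99818.
√(1 − cos²(π/52)) = sin(π/52) ≈ 0.060378.
[ω*] 2 ÷ (1 + 0.060378) = 2 ÷ 1.060378 = 1.88612.
At ω = 1.88612 every |λ(B_ω)| = ω−1, so ρ_SOR = 0.88612.

ω* = 1.88612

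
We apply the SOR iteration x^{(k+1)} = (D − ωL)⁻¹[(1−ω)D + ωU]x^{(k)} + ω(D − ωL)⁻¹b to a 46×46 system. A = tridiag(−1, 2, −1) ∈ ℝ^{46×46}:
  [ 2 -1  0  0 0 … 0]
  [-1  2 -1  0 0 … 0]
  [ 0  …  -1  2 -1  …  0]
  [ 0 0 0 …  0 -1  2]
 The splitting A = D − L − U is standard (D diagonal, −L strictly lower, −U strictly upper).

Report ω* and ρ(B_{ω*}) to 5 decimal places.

ω* = 1.87478, ρ_SOR = 0.87478

spectrum of D⁻¹(L+U) = {cos(kπ/47) : 1≤k≤46}; ρ_J = cos(π/47) = 0.99777.
√(1−ρ_J²) = |sin(π/47)| = 0.066793
[ω*] 2 ÷ (1 + 0.066793) = 2 ÷ 1.066793 = 1.87478.
[ρ_SOR] ω* − 1 = 0.87478.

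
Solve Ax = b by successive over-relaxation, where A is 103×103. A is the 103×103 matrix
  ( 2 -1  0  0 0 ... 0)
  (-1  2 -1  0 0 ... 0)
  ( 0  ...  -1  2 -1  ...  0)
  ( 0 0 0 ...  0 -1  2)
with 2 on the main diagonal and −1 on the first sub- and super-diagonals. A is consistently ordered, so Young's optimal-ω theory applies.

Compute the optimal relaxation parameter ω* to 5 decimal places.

ω* = 1.94136

B_J for the 103×103 system has eigenvalues cos(kπ/104); ρ_J = cos(π/104) = 0.99954.
√(1−ρ_J²) simplifies to sin(π/104) = 0.030203.
So ω* = 2/1.030203 = 1.94136 (Young).
ρ(B_{ω*}) = ω*−1 = 0.94136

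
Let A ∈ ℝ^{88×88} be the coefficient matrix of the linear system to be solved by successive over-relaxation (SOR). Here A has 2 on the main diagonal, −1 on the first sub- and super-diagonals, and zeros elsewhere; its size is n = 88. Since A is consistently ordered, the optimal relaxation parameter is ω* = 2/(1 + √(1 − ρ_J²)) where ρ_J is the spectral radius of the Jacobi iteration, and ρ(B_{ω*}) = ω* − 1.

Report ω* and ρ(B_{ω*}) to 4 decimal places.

[ρ_J] n=88: ρ(B_J) = cos(π/(n+1)) = cos(π/89) = 0.9994.
root = sin(π/89) = 0.03529  (since 1−cos² = sin²).
So ω* = 2/1.03529 = 1.9318 (Young).
ρ_SOR = ω* − 1 = 1.9318 − 1 = 0.9318.

ω* = 1.9318, ρ_SOR = 0.9318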